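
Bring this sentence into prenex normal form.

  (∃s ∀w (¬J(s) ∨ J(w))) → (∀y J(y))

∀s ∃w ∀y (J(s) ∧ ¬J(w) ∨ J(y))

First replace A → B with ¬A ∨ B.
  ¬(∃s ∀w (¬J(s) ∨ J(w))) ∨ (∀y J(y))
Move each ¬ inward, flipping quantifiers it crosses:
  (∀s ∃w (J(s) ∧ ¬J(w))) ∨ (∀y J(y))
Pull the quantifiers to the front (each side's bound variable is not free in the other side):
  ∀s ∃w ∀y (J(s) ∧ ¬J(w) ∨ J(y))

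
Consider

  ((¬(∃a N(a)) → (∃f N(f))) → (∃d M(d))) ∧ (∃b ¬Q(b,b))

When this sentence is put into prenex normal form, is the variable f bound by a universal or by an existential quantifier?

Rewrite implications/biconditionals: A → B as ¬A ∨ B.
  (¬(¬¬(∃a N(a)) ∨ (∃f N(f))) ∨ (∃d M(d))) ∧ (∃b ¬Q(b,b))
Move each ¬ inward, flipping quantifiers it crosses:
  ((∀a ¬N(a)) ∧ (∀f ¬N(f)) ∨ (∃d M(d))) ∧ (∃b ¬Q(b,b))
All bound variables are already distinct, so no renaming is needed.
Extract every quantifier outward, since the variables are now distinct and don't occur free across branches:
  ∀a ∀f ∃d ∃b ((¬N(a) ∧ ¬N(f) ∨ M(d)) ∧ ¬Q(b,b))
The quantifier ∃f sits under an odd number of negations (counting the antecedent side of each →), so it flips to ∀f.

universal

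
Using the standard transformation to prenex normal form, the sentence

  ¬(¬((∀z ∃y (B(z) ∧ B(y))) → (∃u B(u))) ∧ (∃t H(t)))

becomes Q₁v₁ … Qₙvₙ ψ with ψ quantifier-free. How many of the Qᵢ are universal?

Eliminate → and ↔ using ¬ and ∨.
  ¬(¬(¬(∀z ∃y (B(z) ∧ B(y))) ∨ (∃u B(u))) ∧ (∃t H(t)))
Drive negations inward (¬∀x A ≡ ∃x ¬A, ¬∃x A ≡ ∀x ¬A, De Morgan for ∧/∨):
  (∃z ∀y (¬B(z) ∨ ¬B(y))) ∨ (∃u B(u)) ∨ (∀t ¬H(t))
All bound variables are already distinct, so no renaming is needed.
Pull the quantifiers to the front (each side's bound variable is not free in the other side):
  ∃z ∀y ∃u ∀t (¬B(z) ∨ ¬B(y) ∨ B(u) ∨ ¬H(t))
The prefix is ∃z ∀y ∃u ∀t: 2 universal, 2 existential.

2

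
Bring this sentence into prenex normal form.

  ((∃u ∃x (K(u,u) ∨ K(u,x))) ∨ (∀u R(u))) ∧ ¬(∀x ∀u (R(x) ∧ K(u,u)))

Move each ¬ inward, flipping quantifiers it crosses:
  ((∃u ∃x (K(u,u) ∨ K(u,x))) ∨ (∀u R(u))) ∧ (∃x ∃u (¬R(x) ∨ ¬K(u,u)))
Give each quantifier a distinct variable: u↦v, x↦r, u↦a.
  ((∃u ∃x (K(u,u) ∨ K(u,x))) ∨ (∀v R(v))) ∧ (∃r ∃a (¬R(r) ∨ ¬K(a,a)))
Pull the quantifiers to the front (each side's bound variable is not free in the other side):
  ∃u ∃x ∀v ∃r ∃a ((K(u,u) ∨ K(u,x) ∨ R(v)) ∧ (¬R(r) ∨ ¬K(a,a)))

∃u ∃x ∀v ∃r ∃a ((K(u,u) ∨ K(u,x) ∨ R(v)) ∧ (¬R(r) ∨ ¬K(a,a)))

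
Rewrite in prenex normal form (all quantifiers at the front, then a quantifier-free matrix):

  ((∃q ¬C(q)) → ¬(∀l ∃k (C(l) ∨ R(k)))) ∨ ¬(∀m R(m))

Eliminate → and ↔ using ¬ and ∨.
  ¬(∃q ¬C(q)) ∨ ¬(∀l ∃k (C(l) ∨ R(k))) ∨ ¬(∀m R(m))
Drive negations inward (¬∀x A ≡ ∃x ¬A, ¬∃x A ≡ ∀x ¬A, De Morgan for ∧/∨):
  (∀q C(q)) ∨ (∃l ∀k (¬C(l) ∧ ¬R(k))) ∨ (∃m ¬R(m))
All bound variables are already distinct, so no renaming is needed.
Pull the quantifiers to the front (each side's bound variable is not free in the other side):
  ∀q ∃l ∀k ∃m (C(q) ∨ ¬C(l) ∧ ¬R(k) ∨ ¬R(m))

∀q ∃l ∀k ∃m (C(q) ∨ ¬C(l) ∧ ¬R(k) ∨ ¬R(m))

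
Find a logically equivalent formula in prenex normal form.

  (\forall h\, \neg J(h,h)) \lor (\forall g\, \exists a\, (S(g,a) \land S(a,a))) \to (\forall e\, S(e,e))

First replace A → B with ¬A ∨ B.
  \neg ((\forall h\, \neg J(h,h)) \lor (\forall g\, \exists a\, (S(g,a) \land S(a,a)))) \lor (\forall e\, S(e,e))
Drive negations inward (¬∀x A ≡ ∃x ¬A, ¬∃x A ≡ ∀x ¬A, De Morgan for ∧/∨):
  (\exists h\, J(h,h)) \land (\exists g\, \forall a\, (\neg S(g,a) \lor \neg S(a,a))) \lor (\forall e\, S(e,e))
All bound variables are already distinct, so no renaming is needed.
Extract every quantifier outward, since the variables are now distinct and don't occur free across branches:
  \exists h\, \exists g\, \forall a\, \forall e\, (J(h,h) \land (\neg S(g,a) \lor \neg S(a,a)) \lor S(e,e))

\exists h\, \exists g\, \forall a\, \forall e\, (J(h,h) \land (\neg S(g,a) \lor \neg S(a,a)) \lor S(e,e))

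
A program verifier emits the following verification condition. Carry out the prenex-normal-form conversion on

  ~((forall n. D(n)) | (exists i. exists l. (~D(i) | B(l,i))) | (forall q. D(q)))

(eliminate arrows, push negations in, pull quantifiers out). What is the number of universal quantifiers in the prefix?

2

Move each ¬ inward, flipping quantifiers it crosses:
  (exists n. ~D(n)) & (forall i. forall l. (D(i) & ~B(l,i))) & (exists q. ~D(q))
Pull the quantifiers to the front (each side's bound variable is not free in the other side):
  exists n. forall i. forall l. exists q. (~D(n) & D(i) & ~B(l,i) & ~D(q))
The prefix is exists n forall i forall l exists q: 2 universal, 2 existential.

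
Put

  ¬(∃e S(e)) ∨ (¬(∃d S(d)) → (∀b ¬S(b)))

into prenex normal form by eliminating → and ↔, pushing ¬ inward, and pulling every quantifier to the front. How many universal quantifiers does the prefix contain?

2

Eliminate → and ↔ using ¬ and ∨.
  ¬(∃e S(e)) ∨ ¬¬(∃d S(d)) ∨ (∀b ¬S(b))
Move each ¬ inward, flipping quantifiers it crosses:
  (∀e ¬S(e)) ∨ (∃d S(d)) ∨ (∀b ¬S(b))
Finally move all quantifiers to the prefix:
  ∀e ∃d ∀b (¬S(e) ∨ S(d) ∨ ¬S(b))
The prefix is ∀e ∃d ∀b: 2 universal, 1 existential.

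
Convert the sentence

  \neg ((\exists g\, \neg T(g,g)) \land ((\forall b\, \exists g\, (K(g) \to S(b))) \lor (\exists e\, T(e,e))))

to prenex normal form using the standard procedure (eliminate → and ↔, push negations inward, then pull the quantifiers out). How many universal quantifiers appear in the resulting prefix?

3

Eliminate → and ↔ using ¬ and ∨.
  \neg ((\exists g\, \neg T(g,g)) \land ((\forall b\, \exists g\, (\neg K(g) \lor S(b))) \lor (\exists e\, T(e,e))))
Move each ¬ inward, flipping quantifiers it crosses:
  (\forall g\, T(g,g)) \lor (\exists b\, \forall g\, (K(g) \land \neg S(b))) \land (\forall e\, \neg T(e,e))
Rename bound variables to avoid capture: g↦a.
  (\forall g\, T(g,g)) \lor (\exists b\, \forall a\, (K(a) \land \neg S(b))) \land (\forall e\, \neg T(e,e))
Pull the quantifiers to the front (each side's bound variable is not free in the other side):
  \forall g\, \exists b\, \forall a\, \forall e\, (T(g,g) \lor K(a) \land \neg S(b) \land \neg T(e,e))
The prefix is \forall g \exists b \forall a \forall e: 3 universal, 1 existential.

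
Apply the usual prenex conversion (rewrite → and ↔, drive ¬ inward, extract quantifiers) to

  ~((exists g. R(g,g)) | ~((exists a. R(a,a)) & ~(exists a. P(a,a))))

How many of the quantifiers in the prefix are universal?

2

Move each ¬ inward, flipping quantifiers it crosses:
  (forall g. ~R(g,g)) & (exists a. R(a,a)) & (forall a. ~P(a,a))
Give each quantifier a distinct variable: a↦s.
  (forall g. ~R(g,g)) & (exists a. R(a,a)) & (forall s. ~P(s,s))
Finally move all quantifiers to the prefix:
  forall g. exists a. forall s. (~R(g,g) & R(a,a) & ~P(s,s))
The prefix is forall g exists a forall s: 2 universal, 1 existential.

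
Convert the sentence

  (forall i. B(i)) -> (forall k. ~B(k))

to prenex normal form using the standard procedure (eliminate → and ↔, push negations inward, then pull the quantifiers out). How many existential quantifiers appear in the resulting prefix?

First replace A → B with ¬A ∨ B.
  ~(forall i. B(i)) | (forall k. ~B(k))
Push ¬ through the quantifiers and connectives to reach negation normal form:
  (exists i. ~B(i)) | (forall k. ~B(k))
All bound variables are already distinct, so no renaming is needed.
Finally move all quantifiers to the prefix:
  exists i. forall k. (~B(i) | ~B(k))
The prefix is exists i forall k: 1 universal, 1 existential.

1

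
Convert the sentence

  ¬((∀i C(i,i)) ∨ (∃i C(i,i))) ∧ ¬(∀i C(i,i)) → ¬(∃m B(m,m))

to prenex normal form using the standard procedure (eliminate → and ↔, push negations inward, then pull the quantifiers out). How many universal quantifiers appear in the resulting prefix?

Rewrite implications/biconditionals: A → B as ¬A ∨ B.
  ¬(¬((∀i C(i,i)) ∨ (∃i C(i,i))) ∧ ¬(∀i C(i,i))) ∨ ¬(∃m B(m,m))
Drive negations inward (¬∀x A ≡ ∃x ¬A, ¬∃x A ≡ ∀x ¬A, De Morgan for ∧/∨):
  (∀i C(i,i)) ∨ (∃i C(i,i)) ∨ (∀i C(i,i)) ∨ (∀m ¬B(m,m))
Standardize variables apart so no two quantifiers bind the same name: i↦y, i↦v1.
  (∀i C(i,i)) ∨ (∃y C(y,y)) ∨ (∀v1 C(v1,v1)) ∨ (∀m ¬B(m,m))
Pull the quantifiers to the front (each side's bound variable is not free in the other side):
  ∀i ∃y ∀v1 ∀m (C(i,i) ∨ C(y,y) ∨ C(v1,v1) ∨ ¬B(m,m))
The prefix is ∀i ∃y ∀v1 ∀m: 3 universal, 1 existential.

3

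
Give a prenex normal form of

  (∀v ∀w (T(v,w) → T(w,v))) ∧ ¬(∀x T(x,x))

Rewrite implications/biconditionals: A → B as ¬A ∨ B.
  (∀v ∀w (¬T(v,w) ∨ T(w,v))) ∧ ¬(∀x T(x,x))
Push ¬ through the quantifiers and connectives to reach negation normal form:
  (∀v ∀w (¬T(v,w) ∨ T(w,v))) ∧ (∃x ¬T(x,x))
All bound variables are already distinct, so no renaming is needed.
Extract every quantifier outward, since the variables are now distinct and don't occur free across branches:
  ∀v ∀w ∃x ((¬T(v,w) ∨ T(w,v)) ∧ ¬T(x,x))

∀v ∀w ∃x ((¬T(v,w) ∨ T(w,v)) ∧ ¬T(x,x))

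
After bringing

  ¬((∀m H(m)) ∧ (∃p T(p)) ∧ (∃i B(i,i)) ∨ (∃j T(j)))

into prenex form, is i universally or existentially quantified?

universal

Move each ¬ inward, flipping quantifiers it crosses:
  ((∃m ¬H(m)) ∨ (∀p ¬T(p)) ∨ (∀i ¬B(i,i))) ∧ (∀j ¬T(j))
All bound variables are already distinct, so no renaming is needed.
Pull the quantifiers to the front (each side's bound variable is not free in the other side):
  ∃m ∀p ∀i ∀j ((¬H(m) ∨ ¬T(p) ∨ ¬B(i,i)) ∧ ¬T(j))
The quantifier ∃i sits under an odd number of negations, so it flips to ∀i.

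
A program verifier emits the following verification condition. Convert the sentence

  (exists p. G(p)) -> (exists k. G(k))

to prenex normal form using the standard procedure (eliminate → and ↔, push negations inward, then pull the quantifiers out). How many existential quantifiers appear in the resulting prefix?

1

Rewrite implications/biconditionals: A → B as ¬A ∨ B.
  ~(exists p. G(p)) | (exists k. G(k))
Drive negations inward (¬∀x A ≡ ∃x ¬A, ¬∃x A ≡ ∀x ¬A, De Morgan for ∧/∨):
  (forall p. ~G(p)) | (exists k. G(k))
Extract every quantifier outward, since the variables are now distinct and don't occur free across branches:
  forall p. exists k. (~G(p) | G(k))
The prefix is forall p exists k: 1 universal, 1 existential.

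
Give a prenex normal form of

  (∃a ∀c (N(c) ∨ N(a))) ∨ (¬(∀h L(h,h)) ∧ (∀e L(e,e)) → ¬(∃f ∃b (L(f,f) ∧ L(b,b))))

∃a ∀c ∀h ∃e ∀f ∀b (N(c) ∨ N(a) ∨ L(h,h) ∨ ¬L(e,e) ∨ ¬L(f,f) ∨ ¬L(b,b))

Rewrite implications/biconditionals: A → B as ¬A ∨ B.
  (∃a ∀c (N(c) ∨ N(a))) ∨ ¬(¬(∀h L(h,h)) ∧ (∀e L(e,e))) ∨ ¬(∃f ∃b (L(f,f) ∧ L(b,b)))
Push ¬ through the quantifiers and connectives to reach negation normal form:
  (∃a ∀c (N(c) ∨ N(a))) ∨ (∀h L(h,h)) ∨ (∃e ¬L(e,e)) ∨ (∀f ∀b (¬L(f,f) ∨ ¬L(b,b)))
Extract every quantifier outward, since the variables are now distinct and don't occur free across branches:
  ∃a ∀c ∀h ∃e ∀f ∀b (N(c) ∨ N(a) ∨ L(h,h) ∨ ¬L(e,e) ∨ ¬L(f,f) ∨ ¬L(b,b))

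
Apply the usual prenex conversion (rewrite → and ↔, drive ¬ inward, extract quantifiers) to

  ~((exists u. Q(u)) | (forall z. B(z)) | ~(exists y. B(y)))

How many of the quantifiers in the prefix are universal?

1

Move each ¬ inward, flipping quantifiers it crosses:
  (forall u. ~Q(u)) & (exists z. ~B(z)) & (exists y. B(y))
All bound variables are already distinct, so no renaming is needed.
Pull the quantifiers to the front (each side's bound variable is not free in the other side):
  forall u. exists z. exists y. (~Q(u) & ~B(z) & B(y))
The prefix is forall u exists z exists y: 1 universal, 2 existential.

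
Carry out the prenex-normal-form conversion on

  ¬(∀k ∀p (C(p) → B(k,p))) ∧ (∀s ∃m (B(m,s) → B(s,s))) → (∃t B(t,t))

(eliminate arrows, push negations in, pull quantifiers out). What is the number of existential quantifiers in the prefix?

2

Rewrite implications/biconditionals: A → B as ¬A ∨ B.
  ¬(¬(∀k ∀p (¬C(p) ∨ B(k,p))) ∧ (∀s ∃m (¬B(m,s) ∨ B(s,s)))) ∨ (∃t B(t,t))
Move each ¬ inward, flipping quantifiers it crosses:
  (∀k ∀p (¬C(p) ∨ B(k,p))) ∨ (∃s ∀m (B(m,s) ∧ ¬B(s,s))) ∨ (∃t B(t,t))
Finally move all quantifiers to the prefix:
  ∀k ∀p ∃s ∀m ∃t (¬C(p) ∨ B(k,p) ∨ B(m,s) ∧ ¬B(s,s) ∨ B(t,t))
The prefix is ∀k ∀p ∃s ∀m ∃t: 3 universal, 2 existential.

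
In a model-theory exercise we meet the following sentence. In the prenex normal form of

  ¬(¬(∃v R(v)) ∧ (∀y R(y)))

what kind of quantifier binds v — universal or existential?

Move each ¬ inward, flipping quantifiers it crosses:
  (∃v R(v)) ∨ (∃y ¬R(y))
All bound variables are already distinct, so no renaming is needed.
Extract every quantifier outward, since the variables are now distinct and don't occur free across branches:
  ∃v ∃y (R(v) ∨ ¬R(y))
The quantifier ∃v sits under an even number of negations, so it remains existential.

existential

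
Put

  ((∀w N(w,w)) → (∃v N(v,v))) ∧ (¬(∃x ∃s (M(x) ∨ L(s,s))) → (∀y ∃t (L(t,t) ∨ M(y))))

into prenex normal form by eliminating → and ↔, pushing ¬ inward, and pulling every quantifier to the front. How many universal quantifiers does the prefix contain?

1

First replace A → B with ¬A ∨ B.
  (¬(∀w N(w,w)) ∨ (∃v N(v,v))) ∧ (¬¬(∃x ∃s (M(x) ∨ L(s,s))) ∨ (∀y ∃t (L(t,t) ∨ M(y))))
Move each ¬ inward, flipping quantifiers it crosses:
  ((∃w ¬N(w,w)) ∨ (∃v N(v,v))) ∧ ((∃x ∃s (M(x) ∨ L(s,s))) ∨ (∀y ∃t (L(t,t) ∨ M(y))))
Extract every quantifier outward, since the variables are now distinct and don't occur free across branches:
  ∃w ∃v ∃x ∃s ∀y ∃t ((¬N(w,w) ∨ N(v,v)) ∧ (M(x) ∨ L(s,s) ∨ L(t,t) ∨ M(y)))
The prefix is ∃w ∃v ∃x ∃s ∀y ∃t: 1 universal, 5 existential.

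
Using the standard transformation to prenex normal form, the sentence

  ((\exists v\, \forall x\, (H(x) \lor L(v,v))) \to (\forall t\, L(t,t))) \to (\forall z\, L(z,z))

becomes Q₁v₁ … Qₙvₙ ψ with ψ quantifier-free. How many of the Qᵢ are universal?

First replace A → B with ¬A ∨ B.
  \neg (\neg (\exists v\, \forall x\, (H(x) \lor L(v,v))) \lor (\forall t\, L(t,t))) \lor (\forall z\, L(z,z))
Push ¬ through the quantifiers and connectives to reach negation normal form:
  (\exists v\, \forall x\, (H(x) \lor L(v,v))) \land (\exists t\, \neg L(t,t)) \lor (\forall z\, L(z,z))
All bound variables are already distinct, so no renaming is needed.
Finally move all quantifiers to the prefix:
  \exists v\, \forall x\, \exists t\, \forall z\, ((H(x) \lor L(v,v)) \land \neg L(t,t) \lor L(z,z))
The prefix is \exists v \forall x \exists t \forall z: 2 universal, 2 existential.

2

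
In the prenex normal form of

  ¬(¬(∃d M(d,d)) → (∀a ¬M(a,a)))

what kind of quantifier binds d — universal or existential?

universal

First replace A → B with ¬A ∨ B.
  ¬(¬¬(∃d M(d,d)) ∨ (∀a ¬M(a,a)))
Push ¬ through the quantifiers and connectives to reach negation normal form:
  (∀d ¬M(d,d)) ∧ (∃a M(a,a))
All bound variables are already distinct, so no renaming is needed.
Extract every quantifier outward, since the variables are now distinct and don't occur free across branches:
  ∀d ∃a (¬M(d,d) ∧ M(a,a))
The quantifier ∃d sits under an odd number of negations (counting the antecedent side of each →), so it flips to ∀d.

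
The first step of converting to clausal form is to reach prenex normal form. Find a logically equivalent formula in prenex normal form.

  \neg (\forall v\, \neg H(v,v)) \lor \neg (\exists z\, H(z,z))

Move each ¬ inward, flipping quantifiers it crosses:
  (\exists v\, H(v,v)) \lor (\forall z\, \neg H(z,z))
Pull the quantifiers to the front (each side's bound variable is not free in the other side):
  \exists v\, \forall z\, (H(v,v) \lor \neg H(z,z))

\exists v\, \forall z\, (H(v,v) \lor \neg H(z,z))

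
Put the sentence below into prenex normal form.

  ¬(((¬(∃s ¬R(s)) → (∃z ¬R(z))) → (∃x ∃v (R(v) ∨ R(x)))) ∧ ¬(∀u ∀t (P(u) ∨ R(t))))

∃s ∃z ∀x ∀v ∀u ∀t ((¬R(s) ∨ ¬R(z)) ∧ ¬R(v) ∧ ¬R(x) ∨ P(u) ∨ R(t))

First replace A → B with ¬A ∨ B.
  ¬((¬(¬¬(∃s ¬R(s)) ∨ (∃z ¬R(z))) ∨ (∃x ∃v (R(v) ∨ R(x)))) ∧ ¬(∀u ∀t (P(u) ∨ R(t))))
Drive negations inward (¬∀x A ≡ ∃x ¬A, ¬∃x A ≡ ∀x ¬A, De Morgan for ∧/∨):
  ((∃s ¬R(s)) ∨ (∃z ¬R(z))) ∧ (∀x ∀v (¬R(v) ∧ ¬R(x))) ∨ (∀u ∀t (P(u) ∨ R(t)))
Pull the quantifiers to the front (each side's bound variable is not free in the other side):
  ∃s ∃z ∀x ∀v ∀u ∀t ((¬R(s) ∨ ¬R(z)) ∧ ¬R(v) ∧ ¬R(x) ∨ P(u) ∨ R(t))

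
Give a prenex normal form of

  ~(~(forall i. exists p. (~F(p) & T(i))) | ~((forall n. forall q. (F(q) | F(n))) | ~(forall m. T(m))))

forall i. exists p. forall n. forall q. exists m. (~F(p) & T(i) & (F(q) | F(n) | ~T(m)))

Drive negations inward (¬∀x A ≡ ∃x ¬A, ¬∃x A ≡ ∀x ¬A, De Morgan for ∧/∨):
  (forall i. exists p. (~F(p) & T(i))) & ((forall n. forall q. (F(q) | F(n))) | (exists m. ~T(m)))
Finally move all quantifiers to the prefix:
  forall i. exists p. forall n. forall q. exists m. (~F(p) & T(i) & (F(q) | F(n) | ~T(m)))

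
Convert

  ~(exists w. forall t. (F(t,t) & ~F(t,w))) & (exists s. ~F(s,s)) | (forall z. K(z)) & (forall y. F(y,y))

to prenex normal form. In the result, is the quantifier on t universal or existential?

Push ¬ through the quantifiers and connectives to reach negation normal form:
  (forall w. exists t. (~F(t,t) | F(t,w))) & (exists s. ~F(s,s)) | (forall z. K(z)) & (forall y. F(y,y))
Extract every quantifier outward, since the variables are now distinct and don't occur free across branches:
  forall w. exists t. exists s. forall z. forall y. ((~F(t,t) | F(t,w)) & ~F(s,s) | K(z) & F(y,y))
The quantifier forall t sits under an odd number of negations, so it flips to exists t.

existential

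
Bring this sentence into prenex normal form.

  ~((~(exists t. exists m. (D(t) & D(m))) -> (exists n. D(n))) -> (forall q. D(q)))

exists t. exists m. exists n. exists q. ((D(t) & D(m) | D(n)) & ~D(q))

First replace A → B with ¬A ∨ B.
  ~(~(~~(exists t. exists m. (D(t) & D(m))) | (exists n. D(n))) | (forall q. D(q)))
Drive negations inward (¬∀x A ≡ ∃x ¬A, ¬∃x A ≡ ∀x ¬A, De Morgan for ∧/∨):
  ((exists t. exists m. (D(t) & D(m))) | (exists n. D(n))) & (exists q. ~D(q))
All bound variables are already distinct, so no renaming is needed.
Extract every quantifier outward, since the variables are now distinct and don't occur free across branches:
  exists t. exists m. exists n. exists q. ((D(t) & D(m) | D(n)) & ~D(q))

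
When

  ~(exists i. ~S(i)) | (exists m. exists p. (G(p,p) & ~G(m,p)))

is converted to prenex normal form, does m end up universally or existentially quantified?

existential

Move each ¬ inward, flipping quantifiers it crosses:
  (forall i. S(i)) | (exists m. exists p. (G(p,p) & ~G(m,p)))
Finally move all quantifiers to the prefix:
  forall i. exists m. exists p. (S(i) | G(p,p) & ~G(m,p))
The quantifier exists m sits under an even number of negations, so it remains existential.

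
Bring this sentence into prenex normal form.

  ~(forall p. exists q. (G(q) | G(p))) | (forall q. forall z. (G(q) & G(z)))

Push ¬ through the quantifiers and connectives to reach negation normal form:
  (exists p. forall q. (~G(q) & ~G(p))) | (forall q. forall z. (G(q) & G(z)))
Rename bound variables to avoid capture: q↦c.
  (exists p. forall q. (~G(q) & ~G(p))) | (forall c. forall z. (G(c) & G(z)))
Extract every quantifier outward, since the variables are now distinct and don't occur free across branches:
  exists p. forall q. forall c. forall z. (~G(q) & ~G(p) | G(c) & G(z))

exists p. forall q. forall c. forall z. (~G(q) & ~G(p) | G(c) & G(z))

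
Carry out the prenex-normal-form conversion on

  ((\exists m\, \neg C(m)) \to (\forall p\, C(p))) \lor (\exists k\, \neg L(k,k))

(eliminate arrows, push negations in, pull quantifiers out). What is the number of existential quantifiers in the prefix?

1

First replace A → B with ¬A ∨ B.
  \neg (\exists m\, \neg C(m)) \lor (\forall p\, C(p)) \lor (\exists k\, \neg L(k,k))
Push ¬ through the quantifiers and connectives to reach negation normal form:
  (\forall m\, C(m)) \lor (\forall p\, C(p)) \lor (\exists k\, \neg L(k,k))
All bound variables are already distinct, so no renaming is needed.
Finally move all quantifiers to the prefix:
  \forall m\, \forall p\, \exists k\, (C(m) \lor C(p) \lor \neg L(k,k))
The prefix is \forall m \forall p \exists k: 2 universal, 1 existential.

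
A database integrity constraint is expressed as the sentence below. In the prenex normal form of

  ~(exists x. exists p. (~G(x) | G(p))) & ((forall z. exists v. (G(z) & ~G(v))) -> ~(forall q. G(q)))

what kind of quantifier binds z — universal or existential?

First replace A → B with ¬A ∨ B.
  ~(exists x. exists p. (~G(x) | G(p))) & (~(forall z. exists v. (G(z) & ~G(v))) | ~(forall q. G(q)))
Push ¬ through the quantifiers and connectives to reach negation normal form:
  (forall x. forall p. (G(x) & ~G(p))) & ((exists z. forall v. (~G(z) | G(v))) | (exists q. ~G(q)))
All bound variables are already distinct, so no renaming is needed.
Extract every quantifier outward, since the variables are now distinct and don't occur free across branches:
  forall x. forall p. exists z. forall v. exists q. (G(x) & ~G(p) & (~G(z) | G(v) | ~G(q)))
The quantifier forall z sits under an odd number of negations (counting the antecedent side of each →), so it flips to exists z.

existential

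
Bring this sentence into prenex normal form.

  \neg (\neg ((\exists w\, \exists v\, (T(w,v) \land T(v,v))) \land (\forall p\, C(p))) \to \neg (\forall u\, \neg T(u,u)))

\forall w\, \forall v\, \exists p\, \forall u\, ((\neg T(w,v) \lor \neg T(v,v) \lor \neg C(p)) \land \neg T(u,u))

Eliminate → and ↔ using ¬ and ∨.
  \neg (\neg \neg ((\exists w\, \exists v\, (T(w,v) \land T(v,v))) \land (\forall p\, C(p))) \lor \neg (\forall u\, \neg T(u,u)))
Push ¬ through the quantifiers and connectives to reach negation normal form:
  ((\forall w\, \forall v\, (\neg T(w,v) \lor \neg T(v,v))) \lor (\exists p\, \neg C(p))) \land (\forall u\, \neg T(u,u))
All bound variables are already distinct, so no renaming is needed.
Finally move all quantifiers to the prefix:
  \forall w\, \forall v\, \exists p\, \forall u\, ((\neg T(w,v) \lor \neg T(v,v) \lor \neg C(p)) \land \neg T(u,u))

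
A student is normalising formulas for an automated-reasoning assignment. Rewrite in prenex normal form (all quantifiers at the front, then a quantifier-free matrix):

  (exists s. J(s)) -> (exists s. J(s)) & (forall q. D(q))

forall s. exists w1. forall q. (~J(s) | J(w1) & D(q))

First replace A → B with ¬A ∨ B.
  ~(exists s. J(s)) | (exists s. J(s)) & (forall q. D(q))
Move each ¬ inward, flipping quantifiers it crosses:
  (forall s. ~J(s)) | (exists s. J(s)) & (forall q. D(q))
Standardize variables apart so no two quantifiers bind the same name: s↦w1.
  (forall s. ~J(s)) | (exists w1. J(w1)) & (forall q. D(q))
Finally move all quantifiers to the prefix:
  forall s. exists w1. forall q. (~J(s) | J(w1) & D(q))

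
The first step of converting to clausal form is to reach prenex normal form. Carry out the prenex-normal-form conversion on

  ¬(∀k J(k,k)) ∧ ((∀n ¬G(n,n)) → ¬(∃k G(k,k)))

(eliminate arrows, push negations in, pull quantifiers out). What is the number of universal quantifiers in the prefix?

First replace A → B with ¬A ∨ B.
  ¬(∀k J(k,k)) ∧ (¬(∀n ¬G(n,n)) ∨ ¬(∃k G(k,k)))
Move each ¬ inward, flipping quantifiers it crosses:
  (∃k ¬J(k,k)) ∧ ((∃n G(n,n)) ∨ (∀k ¬G(k,k)))
Give each quantifier a distinct variable: k↦w.
  (∃k ¬J(k,k)) ∧ ((∃n G(n,n)) ∨ (∀w ¬G(w,w)))
Extract every quantifier outward, since the variables are now distinct and don't occur free across branches:
  ∃k ∃n ∀w (¬J(k,k) ∧ (G(n,n) ∨ ¬G(w,w)))
The prefix is ∃k ∃n ∀w: 1 universal, 2 existential.

1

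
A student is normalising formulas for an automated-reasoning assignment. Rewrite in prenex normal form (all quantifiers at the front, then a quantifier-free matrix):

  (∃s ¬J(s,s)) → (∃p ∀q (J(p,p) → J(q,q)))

∀s ∃p ∀q (J(s,s) ∨ ¬J(p,p) ∨ J(q,q))

Rewrite implications/biconditionals: A → B as ¬A ∨ B.
  ¬(∃s ¬J(s,s)) ∨ (∃p ∀q (¬J(p,p) ∨ J(q,q)))
Drive negations inward (¬∀x A ≡ ∃x ¬A, ¬∃x A ≡ ∀x ¬A, De Morgan for ∧/∨):
  (∀s J(s,s)) ∨ (∃p ∀q (¬J(p,p) ∨ J(q,q)))
All bound variables are already distinct, so no renaming is needed.
Pull the quantifiers to the front (each side's bound variable is not free in the other side):
  ∀s ∃p ∀q (J(s,s) ∨ ¬J(p,p) ∨ J(q,q))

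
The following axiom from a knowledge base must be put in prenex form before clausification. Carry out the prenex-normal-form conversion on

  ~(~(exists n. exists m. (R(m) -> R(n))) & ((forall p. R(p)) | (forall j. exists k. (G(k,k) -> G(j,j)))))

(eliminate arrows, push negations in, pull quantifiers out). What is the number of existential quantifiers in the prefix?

Rewrite implications/biconditionals: A → B as ¬A ∨ B.
  ~(~(exists n. exists m. (~R(m) | R(n))) & ((forall p. R(p)) | (forall j. exists k. (~G(k,k) | G(j,j)))))
Push ¬ through the quantifiers and connectives to reach negation normal form:
  (exists n. exists m. (~R(m) | R(n))) | (exists p. ~R(p)) & (exists j. forall k. (G(k,k) & ~G(j,j)))
All bound variables are already distinct, so no renaming is needed.
Pull the quantifiers to the front (each side's bound variable is not free in the other side):
  exists n. exists m. exists p. exists j. forall k. (~R(m) | R(n) | ~R(p) & G(k,k) & ~G(j,j))
The prefix is exists n exists m exists p exists j forall k: 1 universal, 4 existential.

4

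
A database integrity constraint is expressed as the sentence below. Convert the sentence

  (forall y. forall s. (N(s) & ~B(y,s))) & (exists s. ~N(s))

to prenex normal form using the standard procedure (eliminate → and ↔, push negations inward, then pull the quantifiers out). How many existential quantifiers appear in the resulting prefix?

1

Give each quantifier a distinct variable: s↦q.
  (forall y. forall s. (N(s) & ~B(y,s))) & (exists q. ~N(q))
Extract every quantifier outward, since the variables are now distinct and don't occur free across branches:
  forall y. forall s. exists q. (N(s) & ~B(y,s) & ~N(q))
The prefix is forall y forall s exists q: 2 universal, 1 existential.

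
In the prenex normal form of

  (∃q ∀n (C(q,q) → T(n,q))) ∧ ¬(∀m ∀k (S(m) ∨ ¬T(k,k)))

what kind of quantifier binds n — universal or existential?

First replace A → B with ¬A ∨ B.
  (∃q ∀n (¬C(q,q) ∨ T(n,q))) ∧ ¬(∀m ∀k (S(m) ∨ ¬T(k,k)))
Move each ¬ inward, flipping quantifiers it crosses:
  (∃q ∀n (¬C(q,q) ∨ T(n,q))) ∧ (∃m ∃k (¬S(m) ∧ T(k,k)))
All bound variables are already distinct, so no renaming is needed.
Finally move all quantifiers to the prefix:
  ∃q ∀n ∃m ∃k ((¬C(q,q) ∨ T(n,q)) ∧ ¬S(m) ∧ T(k,k))
The quantifier ∀n sits under an even number of negations (counting the antecedent side of each →), so it remains universal.

universal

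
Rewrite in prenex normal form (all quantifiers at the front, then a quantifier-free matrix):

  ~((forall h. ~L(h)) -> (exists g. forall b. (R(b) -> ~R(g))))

forall h. forall g. exists b. (~L(h) & R(b) & R(g))

First replace A → B with ¬A ∨ B.
  ~(~(forall h. ~L(h)) | (exists g. forall b. (~R(b) | ~R(g))))
Drive negations inward (¬∀x A ≡ ∃x ¬A, ¬∃x A ≡ ∀x ¬A, De Morgan for ∧/∨):
  (forall h. ~L(h)) & (forall g. exists b. (R(b) & R(g)))
Pull the quantifiers to the front (each side's bound variable is not free in the other side):
  forall h. forall g. exists b. (~L(h) & R(b) & R(g))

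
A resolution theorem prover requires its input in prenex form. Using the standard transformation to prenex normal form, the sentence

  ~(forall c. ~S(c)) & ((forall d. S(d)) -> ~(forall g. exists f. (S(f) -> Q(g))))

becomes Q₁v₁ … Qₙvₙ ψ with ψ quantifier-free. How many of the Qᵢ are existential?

3

Rewrite implications/biconditionals: A → B as ¬A ∨ B.
  ~(forall c. ~S(c)) & (~(forall d. S(d)) | ~(forall g. exists f. (~S(f) | Q(g))))
Drive negations inward (¬∀x A ≡ ∃x ¬A, ¬∃x A ≡ ∀x ¬A, De Morgan for ∧/∨):
  (exists c. S(c)) & ((exists d. ~S(d)) | (exists g. forall f. (S(f) & ~Q(g))))
Pull the quantifiers to the front (each side's bound variable is not free in the other side):
  exists c. exists d. exists g. forall f. (S(c) & (~S(d) | S(f) & ~Q(g)))
The prefix is exists c exists d exists g forall f: 1 universal, 3 existential.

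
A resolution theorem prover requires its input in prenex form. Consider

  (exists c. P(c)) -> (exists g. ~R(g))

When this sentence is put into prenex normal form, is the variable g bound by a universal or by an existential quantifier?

First replace A → B with ¬A ∨ B.
  ~(exists c. P(c)) | (exists g. ~R(g))
Push ¬ through the quantifiers and connectives to reach negation normal form:
  (forall c. ~P(c)) | (exists g. ~R(g))
Extract every quantifier outward, since the variables are now distinct and don't occur free across branches:
  forall c. exists g. (~P(c) | ~R(g))
The quantifier exists g sits under an even number of negations (counting the antecedent side of each →), so it remains existential.

existential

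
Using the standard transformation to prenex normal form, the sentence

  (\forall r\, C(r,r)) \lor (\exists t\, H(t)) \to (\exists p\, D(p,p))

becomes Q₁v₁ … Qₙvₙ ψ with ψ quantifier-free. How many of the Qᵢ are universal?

1

First replace A → B with ¬A ∨ B.
  \neg ((\forall r\, C(r,r)) \lor (\exists t\, H(t))) \lor (\exists p\, D(p,p))
Push ¬ through the quantifiers and connectives to reach negation normal form:
  (\exists r\, \neg C(r,r)) \land (\forall t\, \neg H(t)) \lor (\exists p\, D(p,p))
All bound variables are already distinct, so no renaming is needed.
Finally move all quantifiers to the prefix:
  \exists r\, \forall t\, \exists p\, (\neg C(r,r) \land \neg H(t) \lor D(p,p))
The prefix is \exists r \forall t \exists p: 1 universal, 2 existential.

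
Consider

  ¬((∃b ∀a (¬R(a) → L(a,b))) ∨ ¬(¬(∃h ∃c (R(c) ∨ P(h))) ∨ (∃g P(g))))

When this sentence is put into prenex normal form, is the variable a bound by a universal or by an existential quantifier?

existential

First replace A → B with ¬A ∨ B.
  ¬((∃b ∀a (¬¬R(a) ∨ L(a,b))) ∨ ¬(¬(∃h ∃c (R(c) ∨ P(h))) ∨ (∃g P(g))))
Drive negations inward (¬∀x A ≡ ∃x ¬A, ¬∃x A ≡ ∀x ¬A, De Morgan for ∧/∨):
  (∀b ∃a (¬R(a) ∧ ¬L(a,b))) ∧ ((∀h ∀c (¬R(c) ∧ ¬P(h))) ∨ (∃g P(g)))
All bound variables are already distinct, so no renaming is needed.
Finally move all quantifiers to the prefix:
  ∀b ∃a ∀h ∀c ∃g (¬R(a) ∧ ¬L(a,b) ∧ (¬R(c) ∧ ¬P(h) ∨ P(g)))
The quantifier ∀a sits under an odd number of negations (counting the antecedent side of each →), so it flips to ∃a.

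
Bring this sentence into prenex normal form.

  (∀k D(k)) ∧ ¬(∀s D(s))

Push ¬ through the quantifiers and connectives to reach negation normal form:
  (∀k D(k)) ∧ (∃s ¬D(s))
All bound variables are already distinct, so no renaming is needed.
Extract every quantifier outward, since the variables are now distinct and don't occur free across branches:
  ∀k ∃s (D(k) ∧ ¬D(s))

∀k ∃s (D(k) ∧ ¬D(s))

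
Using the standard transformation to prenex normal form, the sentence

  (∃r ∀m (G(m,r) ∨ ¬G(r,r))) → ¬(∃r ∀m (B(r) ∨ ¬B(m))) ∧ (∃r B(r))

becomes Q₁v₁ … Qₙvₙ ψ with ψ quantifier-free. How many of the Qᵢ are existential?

3

Eliminate → and ↔ using ¬ and ∨.
  ¬(∃r ∀m (G(m,r) ∨ ¬G(r,r))) ∨ ¬(∃r ∀m (B(r) ∨ ¬B(m))) ∧ (∃r B(r))
Push ¬ through the quantifiers and connectives to reach negation normal form:
  (∀r ∃m (¬G(m,r) ∧ G(r,r))) ∨ (∀r ∃m (¬B(r) ∧ B(m))) ∧ (∃r B(r))
Rename bound variables to avoid capture: r↦x, m↦s, r↦u.
  (∀r ∃m (¬G(m,r) ∧ G(r,r))) ∨ (∀x ∃s (¬B(x) ∧ B(s))) ∧ (∃u B(u))
Finally move all quantifiers to the prefix:
  ∀r ∃m ∀x ∃s ∃u (¬G(m,r) ∧ G(r,r) ∨ ¬B(x) ∧ B(s) ∧ B(u))
The prefix is ∀r ∃m ∀x ∃s ∃u: 2 universal, 3 existential.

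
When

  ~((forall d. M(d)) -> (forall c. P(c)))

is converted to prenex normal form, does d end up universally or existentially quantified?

universal

First replace A → B with ¬A ∨ B.
  ~(~(forall d. M(d)) | (forall c. P(c)))
Drive negations inward (¬∀x A ≡ ∃x ¬A, ¬∃x A ≡ ∀x ¬A, De Morgan for ∧/∨):
  (forall d. M(d)) & (exists c. ~P(c))
Finally move all quantifiers to the prefix:
  forall d. exists c. (M(d) & ~P(c))
The quantifier forall d sits under an even number of negations (counting the antecedent side of each →), so it remains universal.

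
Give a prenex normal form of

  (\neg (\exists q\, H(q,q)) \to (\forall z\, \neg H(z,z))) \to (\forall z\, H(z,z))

Rewrite implications/biconditionals: A → B as ¬A ∨ B.
  \neg (\neg \neg (\exists q\, H(q,q)) \lor (\forall z\, \neg H(z,z))) \lor (\forall z\, H(z,z))
Push ¬ through the quantifiers and connectives to reach negation normal form:
  (\forall q\, \neg H(q,q)) \land (\exists z\, H(z,z)) \lor (\forall z\, H(z,z))
Give each quantifier a distinct variable: z↦s.
  (\forall q\, \neg H(q,q)) \land (\exists z\, H(z,z)) \lor (\forall s\, H(s,s))
Finally move all quantifiers to the prefix:
  \forall q\, \exists z\, \forall s\, (\neg H(q,q) \land H(z,z) \lor H(s,s))

\forall q\, \exists z\, \forall s\, (\neg H(q,q) \land H(z,z) \lor H(s,s))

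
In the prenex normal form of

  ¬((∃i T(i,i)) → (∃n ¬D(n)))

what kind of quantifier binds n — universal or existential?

universal

Rewrite implications/biconditionals: A → B as ¬A ∨ B.
  ¬(¬(∃i T(i,i)) ∨ (∃n ¬D(n)))
Push ¬ through the quantifiers and connectives to reach negation normal form:
  (∃i T(i,i)) ∧ (∀n D(n))
All bound variables are already distinct, so no renaming is needed.
Extract every quantifier outward, since the variables are now distinct and don't occur free across branches:
  ∃i ∀n (T(i,i) ∧ D(n))
The quantifier ∃n sits under an odd number of negations (counting the antecedent side of each →), so it flips to ∀n.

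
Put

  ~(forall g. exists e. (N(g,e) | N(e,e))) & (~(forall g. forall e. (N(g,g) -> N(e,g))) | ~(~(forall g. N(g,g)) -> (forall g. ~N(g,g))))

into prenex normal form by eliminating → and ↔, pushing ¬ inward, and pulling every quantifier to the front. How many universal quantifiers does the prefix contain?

Rewrite implications/biconditionals: A → B as ¬A ∨ B.
  ~(forall g. exists e. (N(g,e) | N(e,e))) & (~(forall g. forall e. (~N(g,g) | N(e,g))) | ~(~~(forall g. N(g,g)) | (forall g. ~N(g,g))))
Drive negations inward (¬∀x A ≡ ∃x ¬A, ¬∃x A ≡ ∀x ¬A, De Morgan for ∧/∨):
  (exists g. forall e. (~N(g,e) & ~N(e,e))) & ((exists g. exists e. (N(g,g) & ~N(e,g))) | (exists g. ~N(g,g)) & (exists g. N(g,g)))
Standardize variables apart so no two quantifiers bind the same name: g↦t, e↦y1, g↦u, g↦v.
  (exists g. forall e. (~N(g,e) & ~N(e,e))) & ((exists t. exists y1. (N(t,t) & ~N(y1,t))) | (exists u. ~N(u,u)) & (exists v. N(v,v)))
Pull the quantifiers to the front (each side's bound variable is not free in the other side):
  exists g. forall e. exists t. exists y1. exists u. exists v. (~N(g,e) & ~N(e,e) & (N(t,t) & ~N(y1,t) | ~N(u,u) & N(v,v)))
The prefix is exists g forall e exists t exists y1 exists u exists v: 1 universal, 5 existential.

1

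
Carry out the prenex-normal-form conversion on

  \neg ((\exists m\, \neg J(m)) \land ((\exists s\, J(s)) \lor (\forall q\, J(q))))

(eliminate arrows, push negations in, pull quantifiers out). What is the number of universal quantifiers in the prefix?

Drive negations inward (¬∀x A ≡ ∃x ¬A, ¬∃x A ≡ ∀x ¬A, De Morgan for ∧/∨):
  (\forall m\, J(m)) \lor (\forall s\, \neg J(s)) \land (\exists q\, \neg J(q))
All bound variables are already distinct, so no renaming is needed.
Extract every quantifier outward, since the variables are now distinct and don't occur free across branches:
  \forall m\, \forall s\, \exists q\, (J(m) \lor \neg J(s) \land \neg J(q))
The prefix is \forall m \forall s \exists q: 2 universal, 1 existential.

2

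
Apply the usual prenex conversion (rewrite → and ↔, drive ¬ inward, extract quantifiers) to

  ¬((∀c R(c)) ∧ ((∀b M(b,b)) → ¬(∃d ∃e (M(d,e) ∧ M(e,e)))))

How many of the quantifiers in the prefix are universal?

Rewrite implications/biconditionals: A → B as ¬A ∨ B.
  ¬((∀c R(c)) ∧ (¬(∀b M(b,b)) ∨ ¬(∃d ∃e (M(d,e) ∧ M(e,e)))))
Push ¬ through the quantifiers and connectives to reach negation normal form:
  (∃c ¬R(c)) ∨ (∀b M(b,b)) ∧ (∃d ∃e (M(d,e) ∧ M(e,e)))
All bound variables are already distinct, so no renaming is needed.
Finally move all quantifiers to the prefix:
  ∃c ∀b ∃d ∃e (¬R(c) ∨ M(b,b) ∧ M(d,e) ∧ M(e,e))
The prefix is ∃c ∀b ∃d ∃e: 1 universal, 3 existential.

1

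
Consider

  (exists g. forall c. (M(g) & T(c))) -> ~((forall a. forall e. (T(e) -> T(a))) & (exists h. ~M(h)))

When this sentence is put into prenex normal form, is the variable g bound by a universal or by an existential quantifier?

universal

Rewrite implications/biconditionals: A → B as ¬A ∨ B.
  ~(exists g. forall c. (M(g) & T(c))) | ~((forall a. forall e. (~T(e) | T(a))) & (exists h. ~M(h)))
Drive negations inward (¬∀x A ≡ ∃x ¬A, ¬∃x A ≡ ∀x ¬A, De Morgan for ∧/∨):
  (forall g. exists c. (~M(g) | ~T(c))) | (exists a. exists e. (T(e) & ~T(a))) | (forall h. M(h))
All bound variables are already distinct, so no renaming is needed.
Pull the quantifiers to the front (each side's bound variable is not free in the other side):
  forall g. exists c. exists a. exists e. forall h. (~M(g) | ~T(c) | T(e) & ~T(a) | M(h))
The quantifier exists g sits under an odd number of negations (counting the antecedent side of each →), so it flips to forall g.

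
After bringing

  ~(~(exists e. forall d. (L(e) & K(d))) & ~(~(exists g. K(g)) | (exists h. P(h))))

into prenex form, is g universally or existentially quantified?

Push ¬ through the quantifiers and connectives to reach negation normal form:
  (exists e. forall d. (L(e) & K(d))) | (forall g. ~K(g)) | (exists h. P(h))
All bound variables are already distinct, so no renaming is needed.
Finally move all quantifiers to the prefix:
  exists e. forall d. forall g. exists h. (L(e) & K(d) | ~K(g) | P(h))
The quantifier exists g sits under an odd number of negations, so it flips to forall g.

universal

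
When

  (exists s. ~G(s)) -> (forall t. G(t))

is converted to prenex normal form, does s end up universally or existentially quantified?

universal

Eliminate → and ↔ using ¬ and ∨.
  ~(exists s. ~G(s)) | (forall t. G(t))
Push ¬ through the quantifiers and connectives to reach negation normal form:
  (forall s. G(s)) | (forall t. G(t))
Pull the quantifiers to the front (each side's bound variable is not free in the other side):
  forall s. forall t. (G(s) | G(t))
The quantifier exists s sits under an odd number of negations (counting the antecedent side of each →), so it flips to forall s.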